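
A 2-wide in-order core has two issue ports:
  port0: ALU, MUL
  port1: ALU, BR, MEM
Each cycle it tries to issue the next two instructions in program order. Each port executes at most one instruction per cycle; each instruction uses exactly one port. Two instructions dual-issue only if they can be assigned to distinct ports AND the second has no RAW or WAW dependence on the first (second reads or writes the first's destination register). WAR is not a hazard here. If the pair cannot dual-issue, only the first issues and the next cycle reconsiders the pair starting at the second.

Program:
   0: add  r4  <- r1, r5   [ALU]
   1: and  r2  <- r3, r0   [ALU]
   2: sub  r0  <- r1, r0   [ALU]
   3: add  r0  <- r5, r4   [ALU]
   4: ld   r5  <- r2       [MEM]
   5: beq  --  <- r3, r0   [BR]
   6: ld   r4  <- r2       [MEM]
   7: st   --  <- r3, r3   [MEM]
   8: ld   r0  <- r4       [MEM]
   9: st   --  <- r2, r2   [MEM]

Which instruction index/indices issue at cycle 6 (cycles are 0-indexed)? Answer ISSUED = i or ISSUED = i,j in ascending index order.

ISSUED = 8

  cy0 -> i0&i1 (add+and) dual
  cy1 -> i2 (sub) WAW r0
  cy2 -> i3&i4 (add+ld) dual
  cy3 -> i5 (beq) no-port BR/MEM
  cy4 -> i6 (ld) no-port MEM/MEM
  cy5 -> i7 (st) no-port MEM/MEM
  cy6 -> i8 (ld) no-port MEM/MEM
  cy7 -> i9 (st) tail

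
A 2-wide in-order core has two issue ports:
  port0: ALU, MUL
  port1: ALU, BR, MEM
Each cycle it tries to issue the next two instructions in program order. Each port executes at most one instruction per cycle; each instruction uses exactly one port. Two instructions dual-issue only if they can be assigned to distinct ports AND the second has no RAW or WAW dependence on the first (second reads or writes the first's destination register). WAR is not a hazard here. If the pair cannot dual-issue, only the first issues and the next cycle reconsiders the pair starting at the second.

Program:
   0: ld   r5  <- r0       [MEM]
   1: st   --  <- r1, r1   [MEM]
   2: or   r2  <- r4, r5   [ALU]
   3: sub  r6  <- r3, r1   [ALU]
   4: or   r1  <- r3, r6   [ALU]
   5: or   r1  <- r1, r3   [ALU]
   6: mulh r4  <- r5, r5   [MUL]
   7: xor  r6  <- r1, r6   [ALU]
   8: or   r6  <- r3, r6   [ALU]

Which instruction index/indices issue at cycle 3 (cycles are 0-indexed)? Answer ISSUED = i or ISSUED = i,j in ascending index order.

ISSUED = 4

c0: i0 ld.MEM  no-port MEM/MEM
c1: i1,i2 st.MEM;or.ALU  dual
c2: i3 sub.ALU  RAW r6
c3: i4 or.ALU  RAW+WAW r1
c4: i5,i6 or.ALU;mulh.MUL  dual
c5: i7 xor.ALU  RAW+WAW r6
c6: i8 or.ALU  tail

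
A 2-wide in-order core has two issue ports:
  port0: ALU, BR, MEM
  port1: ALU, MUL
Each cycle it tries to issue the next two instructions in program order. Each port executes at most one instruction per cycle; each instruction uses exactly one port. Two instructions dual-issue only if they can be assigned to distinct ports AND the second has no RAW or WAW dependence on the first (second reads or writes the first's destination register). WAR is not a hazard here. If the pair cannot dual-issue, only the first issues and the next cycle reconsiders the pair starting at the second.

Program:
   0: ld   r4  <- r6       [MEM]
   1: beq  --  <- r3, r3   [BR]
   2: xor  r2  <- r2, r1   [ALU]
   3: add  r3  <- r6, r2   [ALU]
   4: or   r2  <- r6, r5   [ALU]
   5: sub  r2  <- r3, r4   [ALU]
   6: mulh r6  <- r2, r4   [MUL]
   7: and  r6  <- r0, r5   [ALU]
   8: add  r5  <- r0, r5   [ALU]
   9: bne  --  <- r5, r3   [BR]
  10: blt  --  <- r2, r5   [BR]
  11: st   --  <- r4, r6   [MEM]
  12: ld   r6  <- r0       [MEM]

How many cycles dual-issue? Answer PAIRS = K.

  cy0 -> i0 (ld.MEM) no-port MEM/BR
  cy1 -> i1&i2 (beq.BR/xor.ALU) dual
  cy2 -> i3&i4 (add.ALU/or.ALU) dual
  cy3 -> i5 (sub.ALU) RAW r2
  cy4 -> i6 (mulh.MUL) WAW r6
  cy5 -> i7&i8 (and.ALU/add.ALU) dual
  cy6 -> i9 (bne.BR) no-port BR/BR
  cy7 -> i10 (blt.BR) no-port BR/MEM
  cy8 -> i11 (st.MEM) no-port MEM/MEM
  cy9 -> i12 (ld.MEM) tail

PAIRS = 3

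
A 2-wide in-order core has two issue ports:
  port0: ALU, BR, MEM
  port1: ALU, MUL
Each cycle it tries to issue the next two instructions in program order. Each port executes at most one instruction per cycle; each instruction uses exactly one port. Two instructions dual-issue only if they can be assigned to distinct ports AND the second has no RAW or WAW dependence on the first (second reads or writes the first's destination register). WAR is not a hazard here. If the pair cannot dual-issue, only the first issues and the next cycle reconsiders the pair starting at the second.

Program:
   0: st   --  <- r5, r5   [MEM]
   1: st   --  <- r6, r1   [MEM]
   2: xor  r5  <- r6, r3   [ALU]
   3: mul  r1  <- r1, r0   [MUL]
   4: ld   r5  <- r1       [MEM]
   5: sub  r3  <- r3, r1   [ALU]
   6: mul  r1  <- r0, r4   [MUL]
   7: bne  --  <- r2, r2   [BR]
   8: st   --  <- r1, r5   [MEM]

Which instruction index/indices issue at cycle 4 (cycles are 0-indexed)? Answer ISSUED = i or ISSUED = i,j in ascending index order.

[0] i0  st.MEM  -- no-port MEM/MEM
[1] i1&i2  st.MEM;xor.ALU  -- 2-wide
[2] i3  mul.MUL  -- RAW r1
[3] i4&i5  ld.MEM;sub.ALU  -- 2-wide
[4] i6&i7  mul.MUL;bne.BR  -- 2-wide
[5] i8  st.MEM  -- tail

ISSUED = 6,7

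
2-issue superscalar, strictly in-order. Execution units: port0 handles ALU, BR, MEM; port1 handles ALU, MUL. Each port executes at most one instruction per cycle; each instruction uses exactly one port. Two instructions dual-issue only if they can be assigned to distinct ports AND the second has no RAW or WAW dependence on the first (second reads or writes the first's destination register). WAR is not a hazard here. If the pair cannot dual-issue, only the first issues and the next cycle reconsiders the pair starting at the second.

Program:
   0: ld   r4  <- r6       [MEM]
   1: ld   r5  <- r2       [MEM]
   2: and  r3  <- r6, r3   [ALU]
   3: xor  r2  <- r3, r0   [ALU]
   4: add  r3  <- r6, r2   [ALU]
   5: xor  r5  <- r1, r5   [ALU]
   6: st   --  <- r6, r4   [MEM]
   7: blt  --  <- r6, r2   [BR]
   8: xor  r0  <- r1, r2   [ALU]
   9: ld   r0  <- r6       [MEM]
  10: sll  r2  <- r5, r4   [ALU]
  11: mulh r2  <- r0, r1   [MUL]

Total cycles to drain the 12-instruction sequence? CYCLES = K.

CYCLES = 8

[0] i0  ld.MEM  -- no-port MEM/MEM
[1] i1,i2  ld.MEM/and.ALU  -- dual
[2] i3  xor.ALU  -- RAW r2
[3] i4,i5  add.ALU/xor.ALU  -- dual
[4] i6  st.MEM  -- no-port MEM/BR
[5] i7,i8  blt.BR/xor.ALU  -- dual
[6] i9,i10  ld.MEM/sll.ALU  -- dual
[7] i11  mulh.MUL  -- tail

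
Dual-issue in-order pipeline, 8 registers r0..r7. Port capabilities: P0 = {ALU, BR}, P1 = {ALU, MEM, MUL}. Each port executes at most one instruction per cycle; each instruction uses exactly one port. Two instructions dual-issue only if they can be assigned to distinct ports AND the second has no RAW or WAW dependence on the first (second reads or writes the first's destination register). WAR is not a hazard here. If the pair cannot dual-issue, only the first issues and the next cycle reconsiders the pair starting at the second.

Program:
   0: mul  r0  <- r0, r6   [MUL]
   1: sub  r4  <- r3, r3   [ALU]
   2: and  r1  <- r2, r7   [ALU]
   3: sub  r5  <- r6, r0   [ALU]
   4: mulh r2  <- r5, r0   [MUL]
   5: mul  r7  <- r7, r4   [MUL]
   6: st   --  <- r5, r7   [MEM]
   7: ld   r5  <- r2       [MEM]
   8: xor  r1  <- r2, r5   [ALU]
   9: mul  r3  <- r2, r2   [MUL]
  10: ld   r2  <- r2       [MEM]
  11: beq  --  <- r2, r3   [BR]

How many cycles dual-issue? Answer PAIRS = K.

PAIRS = 3

0. mul.MUL/sub.ALU @i0/i1  | 2-wide
1. and.ALU/sub.ALU @i2/i3  | 2-wide
2. mulh.MUL @i4  | no-port MUL/MUL
3. mul.MUL @i5  | no-port MUL/MEM
4. st.MEM @i6  | no-port MEM/MEM
5. ld.MEM @i7  | RAW r5
6. xor.ALU/mul.MUL @i8/i9  | 2-wide
7. ld.MEM @i10  | RAW r2
8. beq.BR @i11  | tail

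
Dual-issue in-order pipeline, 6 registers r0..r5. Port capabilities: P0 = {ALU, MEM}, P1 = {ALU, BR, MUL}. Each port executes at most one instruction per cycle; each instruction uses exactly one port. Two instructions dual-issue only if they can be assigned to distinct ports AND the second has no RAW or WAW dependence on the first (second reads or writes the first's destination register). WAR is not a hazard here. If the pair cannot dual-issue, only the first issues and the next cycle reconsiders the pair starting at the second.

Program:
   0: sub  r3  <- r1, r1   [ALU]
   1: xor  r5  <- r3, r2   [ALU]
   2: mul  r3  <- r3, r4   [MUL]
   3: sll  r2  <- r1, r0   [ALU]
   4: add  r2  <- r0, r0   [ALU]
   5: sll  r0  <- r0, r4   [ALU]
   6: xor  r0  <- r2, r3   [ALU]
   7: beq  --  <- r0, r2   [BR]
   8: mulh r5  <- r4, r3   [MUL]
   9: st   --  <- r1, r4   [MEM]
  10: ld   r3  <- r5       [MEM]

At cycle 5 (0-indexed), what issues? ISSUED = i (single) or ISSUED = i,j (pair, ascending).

ISSUED = 7

t=0 i0:sub.ALU ; RAW r3
t=1 i1,i2:xor.ALU mul.MUL ; pair
t=2 i3:sll.ALU ; WAW r2
t=3 i4,i5:add.ALU sll.ALU ; pair
t=4 i6:xor.ALU ; RAW r0
t=5 i7:beq.BR ; no-port BR/MUL
t=6 i8,i9:mulh.MUL st.MEM ; pair
t=7 i10:ld.MEM ; tail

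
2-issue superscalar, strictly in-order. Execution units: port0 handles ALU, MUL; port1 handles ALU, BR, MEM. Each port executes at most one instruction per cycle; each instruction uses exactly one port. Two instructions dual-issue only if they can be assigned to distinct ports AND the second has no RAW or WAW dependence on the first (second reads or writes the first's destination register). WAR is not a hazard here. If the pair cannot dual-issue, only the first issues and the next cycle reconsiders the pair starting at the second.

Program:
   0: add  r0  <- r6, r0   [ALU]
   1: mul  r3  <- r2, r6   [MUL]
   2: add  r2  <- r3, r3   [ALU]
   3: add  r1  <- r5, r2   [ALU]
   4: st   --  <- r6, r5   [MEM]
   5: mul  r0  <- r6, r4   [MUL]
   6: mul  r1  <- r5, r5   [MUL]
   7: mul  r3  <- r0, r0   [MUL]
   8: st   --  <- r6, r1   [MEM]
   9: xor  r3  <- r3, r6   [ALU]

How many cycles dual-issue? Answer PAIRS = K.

PAIRS = 3

#0 head=0: add/mul i0,i1 2-wide
#1 head=2: add i2 RAW r2
#2 head=3: add/st i3,i4 2-wide
#3 head=5: mul i5 no-port MUL/MUL
#4 head=6: mul i6 no-port MUL/MUL
#5 head=7: mul/st i7,i8 2-wide
#6 head=9: xor i9 tail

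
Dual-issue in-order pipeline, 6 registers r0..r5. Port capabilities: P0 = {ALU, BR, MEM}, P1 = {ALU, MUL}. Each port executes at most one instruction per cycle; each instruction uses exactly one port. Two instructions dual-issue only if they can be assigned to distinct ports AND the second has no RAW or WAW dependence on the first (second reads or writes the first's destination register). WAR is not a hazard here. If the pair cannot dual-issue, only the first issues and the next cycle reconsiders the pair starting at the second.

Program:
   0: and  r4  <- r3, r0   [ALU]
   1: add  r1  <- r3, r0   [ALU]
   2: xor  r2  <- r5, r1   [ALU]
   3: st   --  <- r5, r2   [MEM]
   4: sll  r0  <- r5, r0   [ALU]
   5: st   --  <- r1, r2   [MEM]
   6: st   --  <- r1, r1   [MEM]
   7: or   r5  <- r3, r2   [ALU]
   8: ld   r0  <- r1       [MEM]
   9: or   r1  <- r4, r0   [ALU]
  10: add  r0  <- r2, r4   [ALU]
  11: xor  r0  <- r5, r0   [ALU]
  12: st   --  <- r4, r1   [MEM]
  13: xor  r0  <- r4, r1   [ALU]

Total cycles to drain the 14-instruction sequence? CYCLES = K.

#0 head=0: and.ALU add.ALU i0+i1 dual
#1 head=2: xor.ALU i2 RAW r2
#2 head=3: st.MEM sll.ALU i3+i4 dual
#3 head=5: st.MEM i5 no-port MEM/MEM
#4 head=6: st.MEM or.ALU i6+i7 dual
#5 head=8: ld.MEM i8 RAW r0
#6 head=9: or.ALU add.ALU i9+i10 dual
#7 head=11: xor.ALU st.MEM i11+i12 dual
#8 head=13: xor.ALU i13 tail

CYCLES = 9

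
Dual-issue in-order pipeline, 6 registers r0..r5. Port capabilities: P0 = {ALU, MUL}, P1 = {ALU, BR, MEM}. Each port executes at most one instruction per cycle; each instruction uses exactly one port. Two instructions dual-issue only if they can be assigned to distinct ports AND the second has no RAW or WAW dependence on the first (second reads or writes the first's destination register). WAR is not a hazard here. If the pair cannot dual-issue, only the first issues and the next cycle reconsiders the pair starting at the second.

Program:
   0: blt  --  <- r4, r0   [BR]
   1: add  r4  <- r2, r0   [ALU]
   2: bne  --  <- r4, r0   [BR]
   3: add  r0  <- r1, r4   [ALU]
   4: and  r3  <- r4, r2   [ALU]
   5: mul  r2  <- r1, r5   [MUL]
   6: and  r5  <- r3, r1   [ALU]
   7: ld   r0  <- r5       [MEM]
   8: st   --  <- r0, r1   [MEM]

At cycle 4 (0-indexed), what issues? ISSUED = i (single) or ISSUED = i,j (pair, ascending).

0. blt;add @i0+i1  | pair
1. bne;add @i2+i3  | pair
2. and;mul @i4+i5  | pair
3. and @i6  | RAW r5
4. ld @i7  | no-port MEM/MEM
5. st @i8  | tail

ISSUED = 7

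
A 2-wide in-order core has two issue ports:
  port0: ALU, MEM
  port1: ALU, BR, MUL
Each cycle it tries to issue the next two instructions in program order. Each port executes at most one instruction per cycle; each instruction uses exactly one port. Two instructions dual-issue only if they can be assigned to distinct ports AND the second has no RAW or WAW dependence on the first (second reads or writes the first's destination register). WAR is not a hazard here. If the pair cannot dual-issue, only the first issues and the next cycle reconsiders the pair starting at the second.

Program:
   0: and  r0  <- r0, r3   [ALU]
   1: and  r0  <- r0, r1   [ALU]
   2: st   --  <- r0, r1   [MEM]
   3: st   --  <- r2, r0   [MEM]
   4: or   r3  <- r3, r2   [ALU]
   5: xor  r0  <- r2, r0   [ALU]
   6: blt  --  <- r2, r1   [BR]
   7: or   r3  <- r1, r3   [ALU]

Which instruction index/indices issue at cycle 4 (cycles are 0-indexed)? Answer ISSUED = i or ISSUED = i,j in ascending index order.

  cy0 -> i0 (and) RAW+WAW r0
  cy1 -> i1 (and) RAW r0
  cy2 -> i2 (st) no-port MEM/MEM
  cy3 -> i3+i4 (st/or) 2-wide
  cy4 -> i5+i6 (xor/blt) 2-wide
  cy5 -> i7 (or) tail

ISSUED = 5,6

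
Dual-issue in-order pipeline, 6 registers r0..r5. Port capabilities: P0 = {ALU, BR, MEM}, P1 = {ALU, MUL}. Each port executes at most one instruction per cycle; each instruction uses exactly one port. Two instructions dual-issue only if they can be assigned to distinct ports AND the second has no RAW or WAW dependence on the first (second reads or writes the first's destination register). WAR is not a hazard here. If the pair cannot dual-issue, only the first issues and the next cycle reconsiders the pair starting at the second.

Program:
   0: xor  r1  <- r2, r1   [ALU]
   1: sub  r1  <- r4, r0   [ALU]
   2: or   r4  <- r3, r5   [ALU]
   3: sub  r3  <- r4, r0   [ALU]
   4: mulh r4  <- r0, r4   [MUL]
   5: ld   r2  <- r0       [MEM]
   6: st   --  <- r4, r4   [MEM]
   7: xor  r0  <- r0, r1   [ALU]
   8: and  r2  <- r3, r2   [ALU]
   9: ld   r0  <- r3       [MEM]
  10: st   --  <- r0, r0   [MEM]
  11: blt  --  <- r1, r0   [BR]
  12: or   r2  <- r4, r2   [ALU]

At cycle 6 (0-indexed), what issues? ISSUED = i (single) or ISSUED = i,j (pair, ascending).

[0] i0  xor  -- WAW r1
[1] i1/i2  sub+or  -- dual
[2] i3/i4  sub+mulh  -- dual
[3] i5  ld  -- no-port MEM/MEM
[4] i6/i7  st+xor  -- dual
[5] i8/i9  and+ld  -- dual
[6] i10  st  -- no-port MEM/BR
[7] i11/i12  blt+or  -- dual

ISSUED = 10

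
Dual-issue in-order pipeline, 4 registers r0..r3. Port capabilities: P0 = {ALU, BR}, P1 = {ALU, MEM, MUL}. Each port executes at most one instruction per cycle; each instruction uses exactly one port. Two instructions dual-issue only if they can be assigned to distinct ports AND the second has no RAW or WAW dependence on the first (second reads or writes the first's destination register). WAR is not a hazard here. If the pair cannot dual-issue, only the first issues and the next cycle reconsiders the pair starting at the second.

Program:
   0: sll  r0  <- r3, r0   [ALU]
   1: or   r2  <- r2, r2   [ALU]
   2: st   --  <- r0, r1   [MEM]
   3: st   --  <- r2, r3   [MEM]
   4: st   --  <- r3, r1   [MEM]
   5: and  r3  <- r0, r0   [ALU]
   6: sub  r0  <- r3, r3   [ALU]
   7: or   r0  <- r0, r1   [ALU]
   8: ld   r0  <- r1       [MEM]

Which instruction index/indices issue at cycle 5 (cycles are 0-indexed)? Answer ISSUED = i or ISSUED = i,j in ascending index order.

ISSUED = 7

#0 head=0: sll+or i0+i1 dual
#1 head=2: st i2 no-port MEM/MEM
#2 head=3: st i3 no-port MEM/MEM
#3 head=4: st+and i4+i5 dual
#4 head=6: sub i6 RAW+WAW r0
#5 head=7: or i7 WAW r0
#6 head=8: ld i8 tail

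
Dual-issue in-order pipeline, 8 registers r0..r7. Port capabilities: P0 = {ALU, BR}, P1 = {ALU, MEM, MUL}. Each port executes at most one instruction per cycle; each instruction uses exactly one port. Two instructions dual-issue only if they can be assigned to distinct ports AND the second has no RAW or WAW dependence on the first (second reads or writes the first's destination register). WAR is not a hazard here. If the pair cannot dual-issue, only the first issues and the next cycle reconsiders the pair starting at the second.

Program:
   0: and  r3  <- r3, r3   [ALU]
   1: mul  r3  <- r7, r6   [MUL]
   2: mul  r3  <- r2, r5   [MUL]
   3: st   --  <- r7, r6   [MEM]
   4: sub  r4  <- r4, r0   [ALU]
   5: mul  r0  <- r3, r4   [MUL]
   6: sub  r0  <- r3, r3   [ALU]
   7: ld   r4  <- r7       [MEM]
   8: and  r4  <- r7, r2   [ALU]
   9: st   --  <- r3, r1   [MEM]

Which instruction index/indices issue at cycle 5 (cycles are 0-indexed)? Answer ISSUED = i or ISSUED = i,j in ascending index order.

ISSUED = 6,7

[0] i0  and.ALU  -- WAW r3
[1] i1  mul.MUL  -- no-port MUL/MUL
[2] i2  mul.MUL  -- no-port MUL/MEM
[3] i3,i4  st.MEM sub.ALU  -- 2-wide
[4] i5  mul.MUL  -- WAW r0
[5] i6,i7  sub.ALU ld.MEM  -- 2-wide
[6] i8,i9  and.ALU st.MEM  -- 2-wide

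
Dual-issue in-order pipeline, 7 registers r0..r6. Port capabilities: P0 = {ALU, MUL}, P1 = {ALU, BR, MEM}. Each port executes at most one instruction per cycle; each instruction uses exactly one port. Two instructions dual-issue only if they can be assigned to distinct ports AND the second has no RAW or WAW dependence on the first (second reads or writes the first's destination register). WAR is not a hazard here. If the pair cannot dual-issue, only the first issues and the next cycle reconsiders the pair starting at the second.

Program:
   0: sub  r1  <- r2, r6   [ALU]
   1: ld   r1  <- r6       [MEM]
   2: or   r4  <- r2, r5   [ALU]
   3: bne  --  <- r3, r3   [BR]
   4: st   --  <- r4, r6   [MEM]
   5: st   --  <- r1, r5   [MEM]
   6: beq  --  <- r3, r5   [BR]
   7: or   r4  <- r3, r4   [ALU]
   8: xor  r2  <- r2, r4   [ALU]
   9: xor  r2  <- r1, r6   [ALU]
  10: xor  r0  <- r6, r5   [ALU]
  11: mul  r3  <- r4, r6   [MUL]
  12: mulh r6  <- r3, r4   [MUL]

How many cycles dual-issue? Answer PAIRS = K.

PAIRS = 3

[0] i0  sub.ALU  -- WAW r1
[1] i1,i2  ld.MEM;or.ALU  -- dual
[2] i3  bne.BR  -- no-port BR/MEM
[3] i4  st.MEM  -- no-port MEM/MEM
[4] i5  st.MEM  -- no-port MEM/BR
[5] i6,i7  beq.BR;or.ALU  -- dual
[6] i8  xor.ALU  -- WAW r2
[7] i9,i10  xor.ALU;xor.ALU  -- dual
[8] i11  mul.MUL  -- no-port MUL/MUL
[9] i12  mulh.MUL  -- tail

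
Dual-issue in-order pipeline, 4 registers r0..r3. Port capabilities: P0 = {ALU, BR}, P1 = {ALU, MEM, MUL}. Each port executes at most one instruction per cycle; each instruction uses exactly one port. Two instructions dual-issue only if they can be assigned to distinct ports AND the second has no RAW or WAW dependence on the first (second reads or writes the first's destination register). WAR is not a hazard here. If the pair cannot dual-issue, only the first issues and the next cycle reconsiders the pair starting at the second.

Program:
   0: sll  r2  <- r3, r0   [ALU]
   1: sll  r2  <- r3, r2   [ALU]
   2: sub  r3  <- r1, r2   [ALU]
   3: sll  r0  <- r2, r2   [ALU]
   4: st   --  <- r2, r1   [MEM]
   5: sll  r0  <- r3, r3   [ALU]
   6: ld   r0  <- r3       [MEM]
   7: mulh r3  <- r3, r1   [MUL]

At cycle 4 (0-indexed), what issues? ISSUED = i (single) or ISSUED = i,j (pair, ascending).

ISSUED = 6

c0: i0 sll.ALU  RAW+WAW r2
c1: i1 sll.ALU  RAW r2
c2: i2/i3 sub.ALU+sll.ALU  2-wide
c3: i4/i5 st.MEM+sll.ALU  2-wide
c4: i6 ld.MEM  no-port MEM/MUL
c5: i7 mulh.MUL  tail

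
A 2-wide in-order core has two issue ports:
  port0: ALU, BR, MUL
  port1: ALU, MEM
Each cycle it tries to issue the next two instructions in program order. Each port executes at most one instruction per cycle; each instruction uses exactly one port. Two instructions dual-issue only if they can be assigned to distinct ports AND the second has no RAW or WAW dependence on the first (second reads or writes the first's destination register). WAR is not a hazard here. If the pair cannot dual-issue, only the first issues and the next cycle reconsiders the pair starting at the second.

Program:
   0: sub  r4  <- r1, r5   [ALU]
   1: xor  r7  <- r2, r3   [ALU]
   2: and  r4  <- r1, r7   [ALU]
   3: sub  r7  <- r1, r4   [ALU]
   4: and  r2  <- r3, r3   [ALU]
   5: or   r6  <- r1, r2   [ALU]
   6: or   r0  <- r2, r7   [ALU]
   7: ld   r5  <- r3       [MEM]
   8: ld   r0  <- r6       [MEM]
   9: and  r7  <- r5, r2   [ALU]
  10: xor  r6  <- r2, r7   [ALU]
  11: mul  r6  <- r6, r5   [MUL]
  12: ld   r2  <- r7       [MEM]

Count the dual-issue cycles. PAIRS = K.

  cy0 -> i0&i1 (sub.ALU xor.ALU) pair
  cy1 -> i2 (and.ALU) RAW r4
  cy2 -> i3&i4 (sub.ALU and.ALU) pair
  cy3 -> i5&i6 (or.ALU or.ALU) pair
  cy4 -> i7 (ld.MEM) no-port MEM/MEM
  cy5 -> i8&i9 (ld.MEM and.ALU) pair
  cy6 -> i10 (xor.ALU) RAW+WAW r6
  cy7 -> i11&i12 (mul.MUL ld.MEM) pair

PAIRS = 5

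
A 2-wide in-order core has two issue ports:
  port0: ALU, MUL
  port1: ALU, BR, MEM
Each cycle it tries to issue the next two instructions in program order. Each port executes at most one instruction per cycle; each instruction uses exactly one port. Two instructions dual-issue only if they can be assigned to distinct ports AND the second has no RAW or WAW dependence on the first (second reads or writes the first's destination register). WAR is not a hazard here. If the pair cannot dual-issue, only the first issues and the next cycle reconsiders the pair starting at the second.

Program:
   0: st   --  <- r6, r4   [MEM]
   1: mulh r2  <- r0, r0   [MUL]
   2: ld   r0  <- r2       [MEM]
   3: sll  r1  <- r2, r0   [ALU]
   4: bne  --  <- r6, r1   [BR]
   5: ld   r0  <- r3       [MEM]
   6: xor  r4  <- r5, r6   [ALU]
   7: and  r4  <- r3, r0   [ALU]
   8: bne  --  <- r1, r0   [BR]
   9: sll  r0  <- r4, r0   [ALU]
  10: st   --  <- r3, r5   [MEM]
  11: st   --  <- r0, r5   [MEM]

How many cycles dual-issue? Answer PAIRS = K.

[0] i0/i1  st+mulh  -- 2-wide
[1] i2  ld  -- RAW r0
[2] i3  sll  -- RAW r1
[3] i4  bne  -- no-port BR/MEM
[4] i5/i6  ld+xor  -- 2-wide
[5] i7/i8  and+bne  -- 2-wide
[6] i9/i10  sll+st  -- 2-wide
[7] i11  st  -- tail

PAIRS = 4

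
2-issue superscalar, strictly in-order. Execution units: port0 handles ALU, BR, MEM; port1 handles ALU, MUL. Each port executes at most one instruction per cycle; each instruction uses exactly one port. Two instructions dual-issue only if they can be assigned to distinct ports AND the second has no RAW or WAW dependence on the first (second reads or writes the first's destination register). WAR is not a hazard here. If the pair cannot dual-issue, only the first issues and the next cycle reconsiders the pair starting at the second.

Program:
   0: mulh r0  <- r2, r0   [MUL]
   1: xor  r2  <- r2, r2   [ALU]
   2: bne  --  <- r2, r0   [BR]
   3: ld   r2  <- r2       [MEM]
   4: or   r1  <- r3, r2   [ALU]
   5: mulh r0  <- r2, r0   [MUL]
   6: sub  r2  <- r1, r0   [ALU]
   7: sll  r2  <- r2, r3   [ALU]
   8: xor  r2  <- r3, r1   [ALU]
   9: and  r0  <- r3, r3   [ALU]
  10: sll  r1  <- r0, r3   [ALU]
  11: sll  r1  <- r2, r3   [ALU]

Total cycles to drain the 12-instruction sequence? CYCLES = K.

0. mulh.MUL xor.ALU @i0,i1  | 2-wide
1. bne.BR @i2  | no-port BR/MEM
2. ld.MEM @i3  | RAW r2
3. or.ALU mulh.MUL @i4,i5  | 2-wide
4. sub.ALU @i6  | RAW+WAW r2
5. sll.ALU @i7  | WAW r2
6. xor.ALU and.ALU @i8,i9  | 2-wide
7. sll.ALU @i10  | WAW r1
8. sll.ALU @i11  | tail

CYCLES = 9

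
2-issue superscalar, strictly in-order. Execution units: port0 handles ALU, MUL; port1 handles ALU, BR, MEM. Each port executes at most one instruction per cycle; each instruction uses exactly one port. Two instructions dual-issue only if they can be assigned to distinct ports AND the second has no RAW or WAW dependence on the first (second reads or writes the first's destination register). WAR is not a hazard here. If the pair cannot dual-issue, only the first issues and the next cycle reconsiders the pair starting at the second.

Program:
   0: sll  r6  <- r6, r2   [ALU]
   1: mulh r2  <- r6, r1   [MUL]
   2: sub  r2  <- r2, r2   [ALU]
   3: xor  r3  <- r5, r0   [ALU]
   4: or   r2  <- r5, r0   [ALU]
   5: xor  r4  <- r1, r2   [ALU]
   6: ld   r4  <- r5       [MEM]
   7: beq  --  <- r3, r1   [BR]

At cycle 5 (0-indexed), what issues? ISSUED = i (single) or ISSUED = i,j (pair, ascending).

[0] i0  sll.ALU  -- RAW r6
[1] i1  mulh.MUL  -- RAW+WAW r2
[2] i2+i3  sub.ALU+xor.ALU  -- dual
[3] i4  or.ALU  -- RAW r2
[4] i5  xor.ALU  -- WAW r4
[5] i6  ld.MEM  -- no-port MEM/BR
[6] i7  beq.BR  -- tail

ISSUED = 6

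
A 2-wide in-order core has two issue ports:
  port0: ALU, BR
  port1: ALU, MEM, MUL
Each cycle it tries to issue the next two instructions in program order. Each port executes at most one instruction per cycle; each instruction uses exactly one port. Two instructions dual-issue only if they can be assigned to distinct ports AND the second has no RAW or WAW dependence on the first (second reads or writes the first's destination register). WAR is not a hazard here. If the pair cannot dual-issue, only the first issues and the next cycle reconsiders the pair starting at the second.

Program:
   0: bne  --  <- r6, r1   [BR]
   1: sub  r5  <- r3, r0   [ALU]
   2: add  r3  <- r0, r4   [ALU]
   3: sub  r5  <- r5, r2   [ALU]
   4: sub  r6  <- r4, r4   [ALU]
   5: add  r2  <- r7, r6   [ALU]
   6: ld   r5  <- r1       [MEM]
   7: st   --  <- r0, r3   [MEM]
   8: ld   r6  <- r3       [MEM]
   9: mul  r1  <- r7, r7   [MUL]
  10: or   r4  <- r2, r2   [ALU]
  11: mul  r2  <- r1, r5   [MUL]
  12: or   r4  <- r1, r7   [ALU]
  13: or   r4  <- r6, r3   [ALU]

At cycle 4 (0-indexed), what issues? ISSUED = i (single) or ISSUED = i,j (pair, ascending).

  cy0 -> i0,i1 (bne.BR+sub.ALU) pair
  cy1 -> i2,i3 (add.ALU+sub.ALU) pair
  cy2 -> i4 (sub.ALU) RAW r6
  cy3 -> i5,i6 (add.ALU+ld.MEM) pair
  cy4 -> i7 (st.MEM) no-port MEM/MEM
  cy5 -> i8 (ld.MEM) no-port MEM/MUL
  cy6 -> i9,i10 (mul.MUL+or.ALU) pair
  cy7 -> i11,i12 (mul.MUL+or.ALU) pair
  cy8 -> i13 (or.ALU) tail

ISSUED = 7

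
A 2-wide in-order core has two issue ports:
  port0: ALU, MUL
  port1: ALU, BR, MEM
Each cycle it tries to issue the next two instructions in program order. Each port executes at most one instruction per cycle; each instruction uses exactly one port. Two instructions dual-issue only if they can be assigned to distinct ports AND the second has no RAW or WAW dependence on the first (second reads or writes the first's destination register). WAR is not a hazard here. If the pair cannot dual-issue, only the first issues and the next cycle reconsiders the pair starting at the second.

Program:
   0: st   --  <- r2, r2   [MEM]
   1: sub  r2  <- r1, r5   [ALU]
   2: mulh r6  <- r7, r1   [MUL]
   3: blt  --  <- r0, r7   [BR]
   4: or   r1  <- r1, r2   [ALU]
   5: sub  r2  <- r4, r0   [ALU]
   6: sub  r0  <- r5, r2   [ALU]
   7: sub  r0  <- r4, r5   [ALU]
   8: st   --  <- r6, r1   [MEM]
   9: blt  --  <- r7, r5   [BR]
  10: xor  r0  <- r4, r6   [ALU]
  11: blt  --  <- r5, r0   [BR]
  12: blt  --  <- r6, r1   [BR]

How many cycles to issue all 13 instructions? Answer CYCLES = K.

CYCLES = 8

[0] i0&i1  st/sub  -- pair
[1] i2&i3  mulh/blt  -- pair
[2] i4&i5  or/sub  -- pair
[3] i6  sub  -- WAW r0
[4] i7&i8  sub/st  -- pair
[5] i9&i10  blt/xor  -- pair
[6] i11  blt  -- no-port BR/BR
[7] i12  blt  -- tail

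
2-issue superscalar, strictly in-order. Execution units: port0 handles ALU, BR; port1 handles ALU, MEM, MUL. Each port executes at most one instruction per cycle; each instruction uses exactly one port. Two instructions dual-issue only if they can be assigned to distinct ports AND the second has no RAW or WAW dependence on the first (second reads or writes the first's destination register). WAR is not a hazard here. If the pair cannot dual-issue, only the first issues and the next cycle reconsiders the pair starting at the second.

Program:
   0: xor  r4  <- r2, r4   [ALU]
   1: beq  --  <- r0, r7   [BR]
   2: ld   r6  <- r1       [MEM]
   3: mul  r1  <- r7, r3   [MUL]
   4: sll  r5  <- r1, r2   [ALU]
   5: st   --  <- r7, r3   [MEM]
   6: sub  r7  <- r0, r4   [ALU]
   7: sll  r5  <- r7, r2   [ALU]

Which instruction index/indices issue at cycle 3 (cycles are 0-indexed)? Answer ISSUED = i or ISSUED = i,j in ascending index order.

0. xor.ALU/beq.BR @i0+i1  | 2-wide
1. ld.MEM @i2  | no-port MEM/MUL
2. mul.MUL @i3  | RAW r1
3. sll.ALU/st.MEM @i4+i5  | 2-wide
4. sub.ALU @i6  | RAW r7
5. sll.ALU @i7  | tail

ISSUED = 4,5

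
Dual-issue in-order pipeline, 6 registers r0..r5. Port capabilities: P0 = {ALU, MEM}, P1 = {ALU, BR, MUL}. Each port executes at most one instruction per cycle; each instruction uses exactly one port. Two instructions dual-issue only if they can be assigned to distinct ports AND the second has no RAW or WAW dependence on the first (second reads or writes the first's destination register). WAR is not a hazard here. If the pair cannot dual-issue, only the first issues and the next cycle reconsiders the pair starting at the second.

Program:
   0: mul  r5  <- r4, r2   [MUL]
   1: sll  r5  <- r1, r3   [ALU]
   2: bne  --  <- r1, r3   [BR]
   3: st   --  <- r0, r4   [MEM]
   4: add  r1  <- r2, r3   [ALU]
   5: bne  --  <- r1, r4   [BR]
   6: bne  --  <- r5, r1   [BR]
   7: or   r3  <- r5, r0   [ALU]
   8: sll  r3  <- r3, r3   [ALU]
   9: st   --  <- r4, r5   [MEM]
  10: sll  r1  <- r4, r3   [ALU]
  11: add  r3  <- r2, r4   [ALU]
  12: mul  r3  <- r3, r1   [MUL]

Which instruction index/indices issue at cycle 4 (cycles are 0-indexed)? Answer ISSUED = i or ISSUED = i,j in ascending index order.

ISSUED = 6,7

0. mul @i0  | WAW r5
1. sll bne @i1&i2  | pair
2. st add @i3&i4  | pair
3. bne @i5  | no-port BR/BR
4. bne or @i6&i7  | pair
5. sll st @i8&i9  | pair
6. sll add @i10&i11  | pair
7. mul @i12  | tail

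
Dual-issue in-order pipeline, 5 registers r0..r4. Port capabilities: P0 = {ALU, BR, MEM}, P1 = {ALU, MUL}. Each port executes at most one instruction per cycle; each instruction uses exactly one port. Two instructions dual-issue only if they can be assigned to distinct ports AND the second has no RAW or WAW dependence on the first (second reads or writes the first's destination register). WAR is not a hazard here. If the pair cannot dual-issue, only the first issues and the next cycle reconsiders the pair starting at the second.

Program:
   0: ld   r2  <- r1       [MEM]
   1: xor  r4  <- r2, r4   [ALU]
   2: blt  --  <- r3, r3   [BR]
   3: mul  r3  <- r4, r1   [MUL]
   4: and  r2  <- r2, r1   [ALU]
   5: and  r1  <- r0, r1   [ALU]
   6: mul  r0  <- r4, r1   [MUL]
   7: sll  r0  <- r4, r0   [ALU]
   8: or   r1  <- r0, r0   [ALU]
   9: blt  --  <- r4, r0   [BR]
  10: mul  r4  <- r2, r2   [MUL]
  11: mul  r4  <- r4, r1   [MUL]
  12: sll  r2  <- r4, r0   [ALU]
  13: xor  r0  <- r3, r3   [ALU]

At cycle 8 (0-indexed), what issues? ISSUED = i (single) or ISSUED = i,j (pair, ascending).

ISSUED = 11

[0] i0  ld  -- RAW r2
[1] i1+i2  xor+blt  -- dual
[2] i3+i4  mul+and  -- dual
[3] i5  and  -- RAW r1
[4] i6  mul  -- RAW+WAW r0
[5] i7  sll  -- RAW r0
[6] i8+i9  or+blt  -- dual
[7] i10  mul  -- no-port MUL/MUL
[8] i11  mul  -- RAW r4
[9] i12+i13  sll+xor  -- dual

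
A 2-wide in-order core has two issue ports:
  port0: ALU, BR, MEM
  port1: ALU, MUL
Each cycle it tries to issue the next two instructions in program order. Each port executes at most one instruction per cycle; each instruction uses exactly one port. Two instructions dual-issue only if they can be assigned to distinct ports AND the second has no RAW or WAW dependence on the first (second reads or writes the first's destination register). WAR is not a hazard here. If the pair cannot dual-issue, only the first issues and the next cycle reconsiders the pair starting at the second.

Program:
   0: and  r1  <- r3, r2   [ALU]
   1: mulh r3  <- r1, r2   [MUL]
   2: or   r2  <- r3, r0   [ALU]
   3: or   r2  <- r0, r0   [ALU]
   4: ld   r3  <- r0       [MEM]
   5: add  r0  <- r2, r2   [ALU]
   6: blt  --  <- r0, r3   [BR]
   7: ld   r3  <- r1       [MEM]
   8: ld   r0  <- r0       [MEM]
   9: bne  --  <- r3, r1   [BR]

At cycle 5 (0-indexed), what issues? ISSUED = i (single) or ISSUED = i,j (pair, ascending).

  cy0 -> i0 (and) RAW r1
  cy1 -> i1 (mulh) RAW r3
  cy2 -> i2 (or) WAW r2
  cy3 -> i3/i4 (or;ld) dual
  cy4 -> i5 (add) RAW r0
  cy5 -> i6 (blt) no-port BR/MEM
  cy6 -> i7 (ld) no-port MEM/MEM
  cy7 -> i8 (ld) no-port MEM/BR
  cy8 -> i9 (bne) tail

ISSUED = 6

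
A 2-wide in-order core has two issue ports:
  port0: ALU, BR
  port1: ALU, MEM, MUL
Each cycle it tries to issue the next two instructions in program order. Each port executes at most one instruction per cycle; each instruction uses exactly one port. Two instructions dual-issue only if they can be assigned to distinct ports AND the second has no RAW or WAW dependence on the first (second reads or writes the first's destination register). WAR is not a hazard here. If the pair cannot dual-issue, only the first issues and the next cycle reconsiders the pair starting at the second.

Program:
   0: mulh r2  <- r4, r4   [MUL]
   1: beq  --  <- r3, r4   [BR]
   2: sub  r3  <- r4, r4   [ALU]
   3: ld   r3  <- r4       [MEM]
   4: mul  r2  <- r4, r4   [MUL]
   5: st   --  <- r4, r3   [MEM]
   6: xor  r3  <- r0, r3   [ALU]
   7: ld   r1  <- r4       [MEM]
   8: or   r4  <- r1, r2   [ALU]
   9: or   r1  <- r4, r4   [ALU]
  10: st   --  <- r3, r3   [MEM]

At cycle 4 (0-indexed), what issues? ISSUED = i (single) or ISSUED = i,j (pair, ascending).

c0: i0,i1 mulh;beq  dual
c1: i2 sub  WAW r3
c2: i3 ld  no-port MEM/MUL
c3: i4 mul  no-port MUL/MEM
c4: i5,i6 st;xor  dual
c5: i7 ld  RAW r1
c6: i8 or  RAW r4
c7: i9,i10 or;st  dual

ISSUED = 5,6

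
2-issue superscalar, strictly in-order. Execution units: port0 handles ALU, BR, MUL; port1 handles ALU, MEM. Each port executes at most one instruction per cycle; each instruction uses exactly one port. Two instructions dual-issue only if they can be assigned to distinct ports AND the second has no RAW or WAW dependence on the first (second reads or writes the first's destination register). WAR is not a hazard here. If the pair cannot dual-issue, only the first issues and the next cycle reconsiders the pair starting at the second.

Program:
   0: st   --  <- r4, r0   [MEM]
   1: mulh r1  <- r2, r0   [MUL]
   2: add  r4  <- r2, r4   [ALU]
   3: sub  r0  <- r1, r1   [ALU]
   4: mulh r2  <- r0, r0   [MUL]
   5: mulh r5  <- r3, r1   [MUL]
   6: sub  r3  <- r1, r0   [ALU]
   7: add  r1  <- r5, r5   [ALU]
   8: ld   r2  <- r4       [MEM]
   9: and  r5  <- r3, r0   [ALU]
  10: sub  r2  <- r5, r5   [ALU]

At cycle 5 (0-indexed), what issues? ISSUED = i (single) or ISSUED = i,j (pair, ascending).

ISSUED = 9

[0] i0/i1  st.MEM mulh.MUL  -- 2-wide
[1] i2/i3  add.ALU sub.ALU  -- 2-wide
[2] i4  mulh.MUL  -- no-port MUL/MUL
[3] i5/i6  mulh.MUL sub.ALU  -- 2-wide
[4] i7/i8  add.ALU ld.MEM  -- 2-wide
[5] i9  and.ALU  -- RAW r5
[6] i10  sub.ALU  -- tail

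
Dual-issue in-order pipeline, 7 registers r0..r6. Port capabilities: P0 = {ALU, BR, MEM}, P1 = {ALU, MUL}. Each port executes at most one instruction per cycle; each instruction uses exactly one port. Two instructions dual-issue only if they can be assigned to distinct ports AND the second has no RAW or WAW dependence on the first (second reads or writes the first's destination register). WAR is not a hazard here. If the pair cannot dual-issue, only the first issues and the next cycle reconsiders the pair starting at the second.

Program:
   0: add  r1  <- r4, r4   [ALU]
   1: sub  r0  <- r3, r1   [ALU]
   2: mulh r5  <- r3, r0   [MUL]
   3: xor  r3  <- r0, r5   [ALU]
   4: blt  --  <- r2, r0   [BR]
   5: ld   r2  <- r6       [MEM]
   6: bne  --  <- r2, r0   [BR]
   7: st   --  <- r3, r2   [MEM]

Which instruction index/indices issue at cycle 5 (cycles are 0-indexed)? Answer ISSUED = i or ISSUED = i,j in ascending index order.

0. add @i0  | RAW r1
1. sub @i1  | RAW r0
2. mulh @i2  | RAW r5
3. xor;blt @i3/i4  | 2-wide
4. ld @i5  | no-port MEM/BR
5. bne @i6  | no-port BR/MEM
6. st @i7  | tail

ISSUED = 6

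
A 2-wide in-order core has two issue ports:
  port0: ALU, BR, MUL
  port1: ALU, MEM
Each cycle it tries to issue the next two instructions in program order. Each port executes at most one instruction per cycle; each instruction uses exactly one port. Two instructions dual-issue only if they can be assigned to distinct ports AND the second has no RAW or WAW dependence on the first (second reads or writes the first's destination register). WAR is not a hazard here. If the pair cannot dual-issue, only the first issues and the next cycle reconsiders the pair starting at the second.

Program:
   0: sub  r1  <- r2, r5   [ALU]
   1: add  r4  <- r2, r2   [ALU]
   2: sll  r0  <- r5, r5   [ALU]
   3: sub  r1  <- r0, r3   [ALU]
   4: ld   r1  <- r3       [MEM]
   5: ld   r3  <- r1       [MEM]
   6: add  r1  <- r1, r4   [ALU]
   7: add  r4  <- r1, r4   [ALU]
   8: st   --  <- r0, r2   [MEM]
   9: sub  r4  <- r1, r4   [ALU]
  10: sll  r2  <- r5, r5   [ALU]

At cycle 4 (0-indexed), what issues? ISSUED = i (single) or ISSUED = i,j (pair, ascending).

ISSUED = 5,6

#0 head=0: sub/add i0&i1 2-wide
#1 head=2: sll i2 RAW r0
#2 head=3: sub i3 WAW r1
#3 head=4: ld i4 no-port MEM/MEM
#4 head=5: ld/add i5&i6 2-wide
#5 head=7: add/st i7&i8 2-wide
#6 head=9: sub/sll i9&i10 2-wide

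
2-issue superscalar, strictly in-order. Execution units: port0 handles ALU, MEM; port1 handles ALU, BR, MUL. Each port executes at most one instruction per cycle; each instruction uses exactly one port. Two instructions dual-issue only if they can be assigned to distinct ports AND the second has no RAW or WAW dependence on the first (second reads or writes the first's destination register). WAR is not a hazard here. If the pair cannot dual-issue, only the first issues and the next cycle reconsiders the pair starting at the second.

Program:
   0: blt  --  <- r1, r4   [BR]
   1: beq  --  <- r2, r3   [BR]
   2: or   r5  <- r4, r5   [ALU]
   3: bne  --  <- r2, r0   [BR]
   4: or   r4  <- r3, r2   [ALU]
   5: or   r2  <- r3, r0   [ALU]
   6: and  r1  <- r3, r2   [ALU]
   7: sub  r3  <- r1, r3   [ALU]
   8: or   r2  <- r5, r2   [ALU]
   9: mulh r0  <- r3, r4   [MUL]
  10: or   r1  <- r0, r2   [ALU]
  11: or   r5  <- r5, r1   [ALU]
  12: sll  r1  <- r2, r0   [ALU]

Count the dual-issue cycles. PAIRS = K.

PAIRS = 4

[0] i0  blt  -- no-port BR/BR
[1] i1+i2  beq+or  -- pair
[2] i3+i4  bne+or  -- pair
[3] i5  or  -- RAW r2
[4] i6  and  -- RAW r1
[5] i7+i8  sub+or  -- pair
[6] i9  mulh  -- RAW r0
[7] i10  or  -- RAW r1
[8] i11+i12  or+sll  -- pair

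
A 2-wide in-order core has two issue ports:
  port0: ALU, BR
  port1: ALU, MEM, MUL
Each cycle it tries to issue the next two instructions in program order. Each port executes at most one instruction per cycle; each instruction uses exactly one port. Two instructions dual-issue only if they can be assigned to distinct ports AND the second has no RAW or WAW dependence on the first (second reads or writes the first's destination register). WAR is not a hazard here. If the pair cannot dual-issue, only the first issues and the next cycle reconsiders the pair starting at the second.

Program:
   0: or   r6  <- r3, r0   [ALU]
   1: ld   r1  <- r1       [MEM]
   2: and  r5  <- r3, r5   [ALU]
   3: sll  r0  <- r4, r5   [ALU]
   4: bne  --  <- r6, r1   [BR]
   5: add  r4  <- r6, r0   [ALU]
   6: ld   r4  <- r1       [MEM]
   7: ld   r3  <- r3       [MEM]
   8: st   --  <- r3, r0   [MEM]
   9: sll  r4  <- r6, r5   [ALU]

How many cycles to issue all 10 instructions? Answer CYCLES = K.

CYCLES = 7

t=0 i0/i1:or+ld ; 2-wide
t=1 i2:and ; RAW r5
t=2 i3/i4:sll+bne ; 2-wide
t=3 i5:add ; WAW r4
t=4 i6:ld ; no-port MEM/MEM
t=5 i7:ld ; no-port MEM/MEM
t=6 i8/i9:st+sll ; 2-wide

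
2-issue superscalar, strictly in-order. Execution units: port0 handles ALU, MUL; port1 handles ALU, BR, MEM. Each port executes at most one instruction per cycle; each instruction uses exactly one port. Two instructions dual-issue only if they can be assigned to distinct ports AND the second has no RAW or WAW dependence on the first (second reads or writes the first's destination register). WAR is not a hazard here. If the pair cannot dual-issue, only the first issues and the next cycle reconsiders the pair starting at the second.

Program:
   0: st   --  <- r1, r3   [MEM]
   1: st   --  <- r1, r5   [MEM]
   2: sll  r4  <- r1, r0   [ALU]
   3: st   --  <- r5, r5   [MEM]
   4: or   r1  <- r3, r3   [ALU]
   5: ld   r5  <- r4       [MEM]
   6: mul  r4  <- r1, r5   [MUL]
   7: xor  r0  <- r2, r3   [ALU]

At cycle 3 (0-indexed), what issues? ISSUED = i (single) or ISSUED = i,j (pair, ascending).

ISSUED = 5

  cy0 -> i0 (st.MEM) no-port MEM/MEM
  cy1 -> i1&i2 (st.MEM+sll.ALU) pair
  cy2 -> i3&i4 (st.MEM+or.ALU) pair
  cy3 -> i5 (ld.MEM) RAW r5
  cy4 -> i6&i7 (mul.MUL+xor.ALU) pair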